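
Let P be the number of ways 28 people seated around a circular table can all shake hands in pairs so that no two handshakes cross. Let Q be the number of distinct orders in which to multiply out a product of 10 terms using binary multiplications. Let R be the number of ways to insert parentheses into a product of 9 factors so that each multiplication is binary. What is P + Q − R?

Non-crossing handshake pairings of 2n people are counted by C_n; 28 people gives n = 14. So P = C_14 = 2674440.
Bracketing 10 factors into binary products is counted by C_{10−1} = C_9. So Q = C_9 = 4862.
Parenthesizations of m factors correspond to full binary trees with m leaves, counted by C_{m−1}; m = 9 gives C_8. So R = C_8 = 1430.
P + Q − R = 2674440 + 4862 − 1430 = 2677872.

2677872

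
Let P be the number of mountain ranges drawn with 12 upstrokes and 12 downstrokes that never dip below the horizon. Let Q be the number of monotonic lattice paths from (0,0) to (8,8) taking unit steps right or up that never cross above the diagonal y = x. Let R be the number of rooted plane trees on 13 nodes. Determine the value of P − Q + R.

414594

Paths of 12 up- and 12 down-steps that never dip below the axis are Dyck paths; their count is C_12. So P = C_12 = 208012.
Sub-diagonal monotone paths from (0,0) to (8,8) biject with Dyck paths of semilength 8, giving C_8. So Q = C_8 = 1430.
A rooted plane tree on 13 nodes has 12 edges, and such trees are counted by C_12. So R = C_12 = 208012.
P − Q + R = 208012 − 1430 + 208012 = 414594.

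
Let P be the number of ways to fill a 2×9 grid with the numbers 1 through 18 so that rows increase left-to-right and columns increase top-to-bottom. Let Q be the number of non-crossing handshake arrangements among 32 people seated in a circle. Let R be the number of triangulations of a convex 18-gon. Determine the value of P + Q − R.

4862

Standard Young tableaux of shape 2×n are counted by C_n; here n = 9. So P = C_9 = 4862.
With 32 = 2·16 people, non-crossing handshake pairings are non-crossing perfect matchings on a circle, counted by C_16. So Q = C_16 = 35357670.
Triangulations of a convex m-gon are counted by C_{m−2}; with m = 18 this is C_16. So R = C_16 = 35357670.
P + Q − R = 4862 + 35357670 − 35357670 = 4862.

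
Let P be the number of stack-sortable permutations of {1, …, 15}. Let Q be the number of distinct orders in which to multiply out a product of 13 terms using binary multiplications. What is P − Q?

Stack-sortable permutations are exactly the 231-avoiding ones, counted by C_n; here n = 15. So P = C_15 = 9694845.
Bracketing 13 factors into binary products is counted by C_{13−1} = C_12. So Q = C_12 = 208012.
P − Q = 9694845 − 208012 = 9486833.

9486833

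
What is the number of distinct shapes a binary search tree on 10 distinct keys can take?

Binary trees (left/right distinguished) on n nodes are counted by C_n; here n = 10.
C_10 = C(20,10)/11 = 184756/11 = 16796.

16796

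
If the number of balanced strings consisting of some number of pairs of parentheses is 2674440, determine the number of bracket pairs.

14

Balanced strings of n bracket-pairs are counted by C_n. Since C_14 = 2674440, the index is 14.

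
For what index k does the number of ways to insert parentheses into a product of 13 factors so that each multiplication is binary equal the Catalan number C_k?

12

Ways to associate a product of 13 factors correspond to binary trees on 13 leaves, so the count is C_12.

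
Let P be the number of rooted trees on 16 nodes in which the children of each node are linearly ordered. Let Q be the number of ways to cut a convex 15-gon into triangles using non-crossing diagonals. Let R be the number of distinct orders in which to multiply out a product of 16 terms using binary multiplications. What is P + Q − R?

742900

A rooted plane tree on 16 nodes has 15 edges, and such trees are counted by C_15. So P = C_15 = 9694845.
Triangulations of a convex m-gon are counted by C_{m−2}; with m = 15 this is C_13. So Q = C_13 = 742900.
Bracketing 16 factors into binary products is counted by C_{16−1} = C_15. So R = C_15 = 9694845.
P + Q − R = 9694845 + 742900 − 9694845 = 742900.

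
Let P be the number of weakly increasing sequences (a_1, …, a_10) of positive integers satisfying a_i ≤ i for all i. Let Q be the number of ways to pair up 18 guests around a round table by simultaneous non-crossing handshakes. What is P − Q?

Such sub-staircase sequences of length n are counted by C_n; here n = 10. So P = C_10 = 16796.
Non-crossing handshake pairings of 2n people are counted by C_n; 18 people gives n = 9. So Q = C_9 = 4862.
P − Q = 16796 − 4862 = 11934.

11934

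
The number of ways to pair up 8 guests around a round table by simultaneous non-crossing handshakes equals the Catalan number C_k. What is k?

Non-crossing handshake pairings of 2n people are counted by C_n; 8 people gives n = 4.

4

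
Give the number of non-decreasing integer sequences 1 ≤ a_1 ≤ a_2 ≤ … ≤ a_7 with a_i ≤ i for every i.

429

Such sub-staircase sequences of length n are counted by C_n; here n = 7.
C_7 = 429.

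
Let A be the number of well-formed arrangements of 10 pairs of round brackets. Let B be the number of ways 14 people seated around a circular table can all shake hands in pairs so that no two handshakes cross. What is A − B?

Balanced strings of n pairs of brackets are counted by C_n; here n = 10. So A = C_10 = 16796.
With 14 = 2·7 people, non-crossing handshake pairings are non-crossing perfect matchings on a circle, counted by C_7. So B = C_7 = 429.
A − B = 16796 − 429 = 16367.

16367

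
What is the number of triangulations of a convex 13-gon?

The number of triangulations of a 13-gon is the Catalan number C_11 (index = sides − 2).
C_11 = C(22,11)/12 = 705432/12 = 58786.

58786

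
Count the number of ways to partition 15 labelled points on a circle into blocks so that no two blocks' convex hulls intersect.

9694845

The non-crossing partitions of [15] form a lattice of size C_15.
C_15 = C(30,15)/16 = 155117520/16 = 9694845.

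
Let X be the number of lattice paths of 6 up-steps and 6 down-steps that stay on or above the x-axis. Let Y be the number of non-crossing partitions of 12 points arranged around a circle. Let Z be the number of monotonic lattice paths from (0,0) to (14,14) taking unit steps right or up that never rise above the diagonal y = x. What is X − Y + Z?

2466560

Dyck paths of semilength n (length 2n) are counted by C_n; here n = 6. So X = C_6 = 132.
Non-crossing partitions of an n-element set are counted by C_n; here n = 12. So Y = C_12 = 208012.
Sub-diagonal monotone paths from (0,0) to (14,14) biject with Dyck paths of semilength 14, giving C_14. So Z = C_14 = 2674440.
X − Y + Z = 132 − 208012 + 2674440 = 2466560.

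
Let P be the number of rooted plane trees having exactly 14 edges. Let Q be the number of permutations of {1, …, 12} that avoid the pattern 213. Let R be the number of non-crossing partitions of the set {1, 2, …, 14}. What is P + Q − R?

208012

Rooted ordered trees with n edges are counted by C_n; here n = 14. So P = C_14 = 2674440.
Permutations of [n] avoiding any single length-3 pattern are counted by C_n; here n = 12. So Q = C_12 = 208012.
The non-crossing partitions of [14] form a lattice of size C_14. So R = C_14 = 2674440.
P + Q − R = 2674440 + 208012 − 2674440 = 208012.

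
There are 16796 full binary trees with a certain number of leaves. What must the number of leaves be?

Full binary trees with L leaves are counted by C_{L−1}. Since C_10 = 16796, the index is 10.
So the index is 10, and the number of leaves is 10 + 1 = 11.

11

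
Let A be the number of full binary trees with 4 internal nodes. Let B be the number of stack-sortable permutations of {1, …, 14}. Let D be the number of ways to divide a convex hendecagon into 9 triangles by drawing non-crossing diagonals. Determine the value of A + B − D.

The number of full binary trees on 4 internal nodes is the Catalan number C_4. So A = C_4 = 14.
Stack-sortable permutations are exactly the 231-avoiding ones, counted by C_n; here n = 14. So B = C_14 = 2674440.
A convex 11-gon is triangulated into 9 triangles, and the number of such triangulations is the Catalan number C_{11−2} = C_9. So D = C_9 = 4862.
A + B − D = 14 + 2674440 − 4862 = 2669592.

2669592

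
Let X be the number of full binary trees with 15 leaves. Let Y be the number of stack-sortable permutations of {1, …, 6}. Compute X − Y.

2674308

Full binary trees with 15 leaves have 15−1 = 14 internal nodes, so there are C_14 of them. So X = C_14 = 2674440.
Stack-sortable permutations are exactly the 231-avoiding ones, counted by C_n; here n = 6. So Y = C_6 = 132.
X − Y = 2674440 − 132 = 2674308.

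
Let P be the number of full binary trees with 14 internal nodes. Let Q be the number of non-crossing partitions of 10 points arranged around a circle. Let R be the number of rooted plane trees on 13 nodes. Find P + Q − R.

2483224

The number of full binary trees on 14 internal nodes is the Catalan number C_14. So P = C_14 = 2674440.
The non-crossing partitions of [10] form a lattice of size C_10. So Q = C_10 = 16796.
A rooted plane tree on 13 nodes has 12 edges, and such trees are counted by C_12. So R = C_12 = 208012.
P + Q − R = 2674440 + 16796 − 208012 = 2483224.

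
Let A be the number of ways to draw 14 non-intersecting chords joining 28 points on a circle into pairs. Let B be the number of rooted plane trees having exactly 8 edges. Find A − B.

2673010

Non-crossing perfect matchings of 2n points on a circle are counted by C_n; with 28 points, n = 14. So A = C_14 = 2674440.
Rooted ordered trees with n edges are counted by C_n; here n = 8. So B = C_8 = 1430.
A − B = 2674440 − 1430 = 2673010.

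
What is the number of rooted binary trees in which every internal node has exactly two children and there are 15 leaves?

A full binary tree with L leaves has L−1 internal nodes and is counted by C_{L−1}; L = 15 gives C_14.
C_14 = C(28,14)/15 = 40116600/15 = 2674440.

2674440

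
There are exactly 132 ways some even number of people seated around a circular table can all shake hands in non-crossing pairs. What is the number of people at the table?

Non-crossing handshake pairings of 2n people are counted by C_n; 132 = C_6.
So n = 6, and there are 2n = 12 people.

12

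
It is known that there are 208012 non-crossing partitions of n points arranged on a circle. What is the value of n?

Non-crossing partitions of [n] are counted by C_n, and C_12 = 208012.

12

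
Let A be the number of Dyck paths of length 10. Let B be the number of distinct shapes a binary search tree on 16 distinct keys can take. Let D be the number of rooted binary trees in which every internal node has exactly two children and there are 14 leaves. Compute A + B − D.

A Dyck path with 5 up-steps and 5 down-steps has semilength 5, so there are C_5 of them. So A = C_5 = 42.
There are C_n binary search tree shapes on n keys; with n = 16 that is C_16. So B = C_16 = 35357670.
Full binary trees with 14 leaves have 14−1 = 13 internal nodes, so there are C_13 of them. So D = C_13 = 742900.
A + B − D = 42 + 35357670 − 742900 = 34614812.

34614812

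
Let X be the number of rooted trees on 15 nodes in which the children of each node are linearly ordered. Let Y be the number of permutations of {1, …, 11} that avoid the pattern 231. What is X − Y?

2615654

A rooted plane tree on 15 nodes has 14 edges, and such trees are counted by C_14. So X = C_14 = 2674440.
For any fixed pattern of length 3, the pattern-avoiding permutations of [11] number C_11. So Y = C_11 = 58786.
X − Y = 2674440 − 58786 = 2615654.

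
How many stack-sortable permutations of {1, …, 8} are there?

1430

By Knuth's characterisation, the stack-sortable permutations of length 8 are the 231-avoiders, numbering C_8.
C_8 = 1430.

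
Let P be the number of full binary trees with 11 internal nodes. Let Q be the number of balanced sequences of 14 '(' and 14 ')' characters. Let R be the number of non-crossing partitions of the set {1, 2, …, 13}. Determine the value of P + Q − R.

1990326

Full binary trees with n internal nodes are counted by C_n; here n = 11. So P = C_11 = 58786.
Balanced strings of n pairs of brackets are counted by C_n; here n = 14. So Q = C_14 = 2674440.
The non-crossing partitions of [13] form a lattice of size C_13. So R = C_13 = 742900.
P + Q − R = 58786 + 2674440 − 742900 = 1990326.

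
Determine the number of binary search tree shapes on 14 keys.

2674440

There are C_n binary search tree shapes on n keys; with n = 14 that is C_14.
C_14 = C_13 · 2(2·13+1)/(13+2) = 742900 · 54/15 = 2674440.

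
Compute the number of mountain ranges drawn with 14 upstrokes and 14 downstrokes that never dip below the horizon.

2674440

A Dyck path with 14 up-steps and 14 down-steps has semilength 14, so there are C_14 of them.
C_14 = C(28,14)/15 = 40116600/15 = 2674440.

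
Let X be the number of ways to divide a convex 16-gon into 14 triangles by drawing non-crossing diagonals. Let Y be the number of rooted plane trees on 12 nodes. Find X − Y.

2615654

Triangulations of a convex m-gon are counted by C_{m−2}; with m = 16 this is C_14. So X = C_14 = 2674440.
A rooted plane tree on 12 nodes has 11 edges, and such trees are counted by C_11. So Y = C_11 = 58786.
X − Y = 2674440 − 58786 = 2615654.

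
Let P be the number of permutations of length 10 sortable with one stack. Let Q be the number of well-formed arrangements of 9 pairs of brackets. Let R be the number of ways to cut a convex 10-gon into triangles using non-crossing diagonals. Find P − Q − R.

10504

Stack-sortable permutations are exactly the 231-avoiding ones, counted by C_n; here n = 10. So P = C_10 = 16796.
A balanced arrangement of 9 bracket pairs is a Dyck word of semilength 9, so the count is C_9. So Q = C_9 = 4862.
The number of triangulations of a 10-gon is the Catalan number C_8 (index = sides − 2). So R = C_8 = 1430.
P − Q − R = 16796 − 4862 − 1430 = 10504.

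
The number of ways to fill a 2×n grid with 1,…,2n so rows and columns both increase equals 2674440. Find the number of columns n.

14

Standard Young tableaux of shape 2×n are counted by C_n; 2674440 = C_14.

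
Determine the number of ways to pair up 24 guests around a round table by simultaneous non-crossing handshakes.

208012

Non-crossing handshake pairings of 2n people are counted by C_n; 24 people gives n = 12.
C_12 = C(24,12)/13 = 2704156/13 = 208012.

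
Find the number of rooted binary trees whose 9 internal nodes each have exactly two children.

4862

Full binary trees with n internal nodes are counted by C_n; here n = 9.
C_9 = 4862.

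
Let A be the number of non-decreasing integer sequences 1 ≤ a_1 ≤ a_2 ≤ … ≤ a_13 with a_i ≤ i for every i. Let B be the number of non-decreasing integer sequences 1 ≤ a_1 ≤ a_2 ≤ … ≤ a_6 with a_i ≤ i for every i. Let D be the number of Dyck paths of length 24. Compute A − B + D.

Such sub-staircase sequences of length n are counted by C_n; here n = 13. So A = C_13 = 742900.
Weakly increasing sequences with a_i ≤ i biject with Dyck paths of semilength 6, so there are C_6. So B = C_6 = 132.
Paths of 12 up- and 12 down-steps that never dip below the axis are Dyck paths; their count is C_12. So D = C_12 = 208012.
A − B + D = 742900 − 132 + 208012 = 950780.

950780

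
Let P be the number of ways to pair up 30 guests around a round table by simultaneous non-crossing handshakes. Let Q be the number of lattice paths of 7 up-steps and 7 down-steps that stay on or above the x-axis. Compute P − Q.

9694416

Non-crossing handshake pairings of 2n people are counted by C_n; 30 people gives n = 15. So P = C_15 = 9694845.
A Dyck path with 7 up-steps and 7 down-steps has semilength 7, so there are C_7 of them. So Q = C_7 = 429.
P − Q = 9694845 − 429 = 9694416.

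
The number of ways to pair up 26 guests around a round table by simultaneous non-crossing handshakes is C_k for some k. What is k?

With 26 = 2·13 people, non-crossing handshake pairings are non-crossing perfect matchings on a circle, counted by C_13.

13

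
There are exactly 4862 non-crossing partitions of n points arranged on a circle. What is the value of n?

9

Non-crossing partitions of [n] are counted by C_n, and C_9 = 4862.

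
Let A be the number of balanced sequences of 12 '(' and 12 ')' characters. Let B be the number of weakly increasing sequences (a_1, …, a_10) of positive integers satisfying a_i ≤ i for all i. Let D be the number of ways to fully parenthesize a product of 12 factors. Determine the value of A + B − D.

A balanced arrangement of 12 bracket pairs is a Dyck word of semilength 12, so the count is C_12. So A = C_12 = 208012.
Such sub-staircase sequences of length n are counted by C_n; here n = 10. So B = C_10 = 16796.
Parenthesizations of m factors correspond to full binary trees with m leaves, counted by C_{m−1}; m = 12 gives C_11. So D = C_11 = 58786.
A + B − D = 208012 + 16796 − 58786 = 166022.

166022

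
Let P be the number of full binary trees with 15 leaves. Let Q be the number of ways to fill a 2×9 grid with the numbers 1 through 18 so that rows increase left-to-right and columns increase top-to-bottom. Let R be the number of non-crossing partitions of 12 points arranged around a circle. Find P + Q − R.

Full binary trees with 15 leaves have 15−1 = 14 internal nodes, so there are C_14 of them. So P = C_14 = 2674440.
Standard Young tableaux of shape 2×n are counted by C_n; here n = 9. So Q = C_9 = 4862.
The non-crossing partitions of [12] form a lattice of size C_12. So R = C_12 = 208012.
P + Q − R = 2674440 + 4862 − 208012 = 2471290.

2471290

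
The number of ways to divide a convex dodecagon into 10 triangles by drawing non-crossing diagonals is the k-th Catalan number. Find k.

The number of triangulations of a 12-gon is the Catalan number C_10 (index = sides − 2).

10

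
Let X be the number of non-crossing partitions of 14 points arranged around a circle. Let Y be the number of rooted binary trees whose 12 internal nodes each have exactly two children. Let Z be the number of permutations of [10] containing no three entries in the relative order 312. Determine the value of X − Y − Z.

Non-crossing partitions of an n-element set are counted by C_n; here n = 14. So X = C_14 = 2674440.
Full binary trees with n internal nodes are counted by C_n; here n = 12. So Y = C_12 = 208012.
Permutations of [n] avoiding any single length-3 pattern are counted by C_n; here n = 10. So Z = C_10 = 16796.
X − Y − Z = 2674440 − 208012 − 16796 = 2449632.

2449632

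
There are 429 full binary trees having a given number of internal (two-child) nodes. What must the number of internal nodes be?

Full binary trees with n internal nodes are counted by C_n; 429 = C_7.

7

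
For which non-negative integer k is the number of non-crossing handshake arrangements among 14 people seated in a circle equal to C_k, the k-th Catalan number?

With 14 = 2·7 people, non-crossing handshake pairings are non-crossing perfect matchings on a circle, counted by C_7.

7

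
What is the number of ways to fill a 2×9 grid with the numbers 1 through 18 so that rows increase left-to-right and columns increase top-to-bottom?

4862

By the hook-length formula (or a Dyck-path bijection), SYT of shape 2×9 number C_9.
C_9 = C(18,9)/10 = 48620/10 = 4862.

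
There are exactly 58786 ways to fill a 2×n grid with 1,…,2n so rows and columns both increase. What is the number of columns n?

11

Standard Young tableaux of shape 2×n are counted by C_n. The Catalan number equal to 58786 is C_11.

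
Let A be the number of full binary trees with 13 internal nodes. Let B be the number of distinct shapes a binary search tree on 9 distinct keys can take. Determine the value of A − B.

The number of full binary trees on 13 internal nodes is the Catalan number C_13. So A = C_13 = 742900.
Rooted binary trees with 9 nodes (each child slot possibly empty) number C_9. So B = C_9 = 4862.
A − B = 742900 − 4862 = 738038.

738038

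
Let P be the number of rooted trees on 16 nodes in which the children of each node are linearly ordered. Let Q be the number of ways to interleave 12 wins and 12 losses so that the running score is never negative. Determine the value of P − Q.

A rooted plane tree on 16 nodes has 15 edges, and such trees are counted by C_15. So P = C_15 = 9694845.
Ballot sequences with n votes each where one side never trails are Dyck words, counted by C_n; here n = 12. So Q = C_12 = 208012.
P − Q = 9694845 − 208012 = 9486833.

9486833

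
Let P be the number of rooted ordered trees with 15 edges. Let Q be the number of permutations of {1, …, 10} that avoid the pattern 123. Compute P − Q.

9678049

A rooted plane tree with 15 edges has 16 nodes, and the count is C_15. So P = C_15 = 9694845.
For any fixed pattern of length 3, the pattern-avoiding permutations of [10] number C_10. So Q = C_10 = 16796.
P − Q = 9694845 − 16796 = 9678049.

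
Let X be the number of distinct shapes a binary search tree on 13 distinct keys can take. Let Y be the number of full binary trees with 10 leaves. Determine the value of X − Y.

There are C_n binary search tree shapes on n keys; with n = 13 that is C_13. So X = C_13 = 742900.
Full binary trees with 10 leaves have 10−1 = 9 internal nodes, so there are C_9 of them. So Y = C_9 = 4862.
X − Y = 742900 − 4862 = 738038.

738038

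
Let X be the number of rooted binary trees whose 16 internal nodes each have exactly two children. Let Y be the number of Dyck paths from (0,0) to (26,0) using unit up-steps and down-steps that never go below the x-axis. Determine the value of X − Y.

Full binary trees with n internal nodes are counted by C_n; here n = 16. So X = C_16 = 35357670.
A Dyck path with 13 up-steps and 13 down-steps has semilength 13, so there are C_13 of them. So Y = C_13 = 742900.
X − Y = 35357670 − 742900 = 34614770.

34614770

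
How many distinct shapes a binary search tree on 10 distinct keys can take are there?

Binary trees (left/right distinguished) on n nodes are counted by C_n; here n = 10.
C_10 = 16796.

16796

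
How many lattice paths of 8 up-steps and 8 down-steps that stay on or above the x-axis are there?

1430

Paths of 8 up- and 8 down-steps that never dip below the axis are Dyck paths; their count is C_8.
C_8 = C(16,8)/9 = 12870/9 = 1430.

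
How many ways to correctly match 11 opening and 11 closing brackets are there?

Balanced strings of n pairs of brackets are counted by C_n; here n = 11.
C_11 = C_10 · 2(2·10+1)/(10+2) = 16796 · 42/12 = 58786.

58786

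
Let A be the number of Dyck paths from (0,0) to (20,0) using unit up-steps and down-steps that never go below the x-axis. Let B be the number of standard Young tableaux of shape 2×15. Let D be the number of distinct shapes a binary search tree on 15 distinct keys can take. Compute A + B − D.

A Dyck path with 10 up-steps and 10 down-steps has semilength 10, so there are C_10 of them. So A = C_10 = 16796.
By the hook-length formula (or a Dyck-path bijection), SYT of shape 2×15 number C_15. So B = C_15 = 9694845.
Binary trees (left/right distinguished) on n nodes are counted by C_n; here n = 15. So D = C_15 = 9694845.
A + B − D = 16796 + 9694845 − 9694845 = 16796.

16796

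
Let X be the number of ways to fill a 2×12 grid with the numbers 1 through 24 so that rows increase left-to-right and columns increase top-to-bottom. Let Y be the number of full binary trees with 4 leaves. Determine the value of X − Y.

208007

By the hook-length formula (or a Dyck-path bijection), SYT of shape 2×12 number C_12. So X = C_12 = 208012.
Full binary trees with 4 leaves have 4−1 = 3 internal nodes, so there are C_3 of them. So Y = C_3 = 5.
X − Y = 208012 − 5 = 208007.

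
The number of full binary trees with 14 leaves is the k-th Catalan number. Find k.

A full binary tree with L leaves has L−1 internal nodes and is counted by C_{L−1}; L = 14 gives C_13.

13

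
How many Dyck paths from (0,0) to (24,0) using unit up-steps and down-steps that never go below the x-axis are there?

208012

Paths of 12 up- and 12 down-steps that never dip below the axis are Dyck paths; their count is C_12.
C_12 = 208012.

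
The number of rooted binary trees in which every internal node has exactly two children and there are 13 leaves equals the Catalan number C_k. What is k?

A full binary tree with L leaves has L−1 internal nodes and is counted by C_{L−1}; L = 13 gives C_12.

12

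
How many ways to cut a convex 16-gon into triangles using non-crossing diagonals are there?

The number of triangulations of a 16-gon is the Catalan number C_14 (index = sides − 2).
C_14 = C(28,14)/15 = 40116600/15 = 2674440.

2674440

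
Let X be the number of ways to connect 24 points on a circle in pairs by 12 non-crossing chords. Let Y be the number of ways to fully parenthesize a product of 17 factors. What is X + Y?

35565682

Pairing 24 circle points by 12 non-crossing chords gives C_12 matchings. So X = C_12 = 208012.
Parenthesizations of m factors correspond to full binary trees with m leaves, counted by C_{m−1}; m = 17 gives C_16. So Y = C_16 = 35357670.
X + Y = 208012 + 35357670 = 35565682.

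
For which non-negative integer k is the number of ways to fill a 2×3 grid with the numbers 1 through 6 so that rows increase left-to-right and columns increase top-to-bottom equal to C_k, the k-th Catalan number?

Standard Young tableaux of shape 2×n are counted by C_n; here n = 3.

3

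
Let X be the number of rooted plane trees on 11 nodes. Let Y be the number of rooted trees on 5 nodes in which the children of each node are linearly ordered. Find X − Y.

Rooted ordered (plane) trees on m nodes have m−1 edges and are counted by C_{m−1}; m = 11 gives C_10. So X = C_10 = 16796.
A rooted plane tree on 5 nodes has 4 edges, and such trees are counted by C_4. So Y = C_4 = 14.
X − Y = 16796 − 14 = 16782.

16782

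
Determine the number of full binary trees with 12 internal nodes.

208012

Full binary trees with n internal nodes are counted by C_n; here n = 12.
C_12 = C(24,12)/13 = 2704156/13 = 208012.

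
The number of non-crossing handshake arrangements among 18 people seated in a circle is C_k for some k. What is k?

9

Non-crossing handshake pairings of 2n people are counted by C_n; 18 people gives n = 9.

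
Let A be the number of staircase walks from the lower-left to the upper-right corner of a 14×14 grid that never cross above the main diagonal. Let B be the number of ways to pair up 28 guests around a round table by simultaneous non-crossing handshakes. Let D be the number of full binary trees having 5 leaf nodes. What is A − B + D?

Sub-diagonal monotone paths from (0,0) to (14,14) biject with Dyck paths of semilength 14, giving C_14. So A = C_14 = 2674440.
Non-crossing handshake pairings of 2n people are counted by C_n; 28 people gives n = 14. So B = C_14 = 2674440.
Full binary trees with 5 leaves have 5−1 = 4 internal nodes, so there are C_4 of them. So D = C_4 = 14.
A − B + D = 2674440 − 2674440 + 14 = 14.

14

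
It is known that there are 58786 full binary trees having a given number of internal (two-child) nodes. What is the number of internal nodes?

11

Full binary trees with n internal nodes are counted by C_n; 58786 = C_11.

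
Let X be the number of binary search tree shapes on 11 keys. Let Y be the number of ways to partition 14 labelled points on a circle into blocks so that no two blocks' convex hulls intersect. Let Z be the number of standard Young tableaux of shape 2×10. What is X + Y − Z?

2716430

Rooted binary trees with 11 nodes (each child slot possibly empty) number C_11. So X = C_11 = 58786.
Non-crossing partitions of an n-element set are counted by C_n; here n = 14. So Y = C_14 = 2674440.
Standard Young tableaux of shape 2×n are counted by C_n; here n = 10. So Z = C_10 = 16796.
X + Y − Z = 58786 + 2674440 − 16796 = 2716430.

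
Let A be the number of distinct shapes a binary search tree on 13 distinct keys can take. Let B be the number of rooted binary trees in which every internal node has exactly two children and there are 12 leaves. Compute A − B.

684114

There are C_n binary search tree shapes on n keys; with n = 13 that is C_13. So A = C_13 = 742900.
Full binary trees with 12 leaves have 12−1 = 11 internal nodes, so there are C_11 of them. So B = C_11 = 58786.
A − B = 742900 − 58786 = 684114.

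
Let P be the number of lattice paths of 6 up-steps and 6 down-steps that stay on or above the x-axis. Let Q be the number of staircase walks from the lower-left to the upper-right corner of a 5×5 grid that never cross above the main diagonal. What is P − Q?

Paths of 6 up- and 6 down-steps that never dip below the axis are Dyck paths; their count is C_6. So P = C_6 = 132.
Monotone paths in an n×n grid that stay weakly below the diagonal are counted by C_n; here n = 5. So Q = C_5 = 42.
P − Q = 132 − 42 = 90.

90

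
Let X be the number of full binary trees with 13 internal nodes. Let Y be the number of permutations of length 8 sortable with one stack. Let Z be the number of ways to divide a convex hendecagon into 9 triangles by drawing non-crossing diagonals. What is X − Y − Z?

736608

The number of full binary trees on 13 internal nodes is the Catalan number C_13. So X = C_13 = 742900.
Stack-sortable permutations are exactly the 231-avoiding ones, counted by C_n; here n = 8. So Y = C_8 = 1430.
The number of triangulations of an 11-gon is the Catalan number C_9 (index = sides − 2). So Z = C_9 = 4862.
X − Y − Z = 742900 − 1430 − 4862 = 736608.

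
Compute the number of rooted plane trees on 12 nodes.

Rooted ordered (plane) trees on m nodes have m−1 edges and are counted by C_{m−1}; m = 12 gives C_11.
C_11 = C(22,11)/12 = 705432/12 = 58786.

58786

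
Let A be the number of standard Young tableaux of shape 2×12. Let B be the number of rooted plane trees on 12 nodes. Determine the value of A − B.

149226

Standard Young tableaux of shape 2×n are counted by C_n; here n = 12. So A = C_12 = 208012.
A rooted plane tree on 12 nodes has 11 edges, and such trees are counted by C_11. So B = C_11 = 58786.
A − B = 208012 − 58786 = 149226.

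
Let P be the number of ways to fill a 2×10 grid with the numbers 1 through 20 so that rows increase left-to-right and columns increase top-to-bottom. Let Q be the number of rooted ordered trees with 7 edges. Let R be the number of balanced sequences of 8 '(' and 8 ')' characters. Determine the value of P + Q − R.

15795

By the hook-length formula (or a Dyck-path bijection), SYT of shape 2×10 number C_10. So P = C_10 = 16796.
A rooted plane tree with 7 edges has 8 nodes, and the count is C_7. So Q = C_7 = 429.
With 8 pairs the number of balanced bracket strings is the Catalan number C_8. So R = C_8 = 1430.
P + Q − R = 16796 + 429 − 1430 = 15795.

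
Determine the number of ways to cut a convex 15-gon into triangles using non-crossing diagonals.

The number of triangulations of a 15-gon is the Catalan number C_13 (index = sides − 2).
C_13 = C_12 · 2(2·12+1)/(12+2) = 208012 · 50/14 = 742900.

742900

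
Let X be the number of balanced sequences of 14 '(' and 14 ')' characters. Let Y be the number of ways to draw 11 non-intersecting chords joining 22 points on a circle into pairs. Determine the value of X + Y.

A balanced arrangement of 14 bracket pairs is a Dyck word of semilength 14, so the count is C_14. So X = C_14 = 2674440.
Pairing 22 circle points by 11 non-crossing chords gives C_11 matchings. So Y = C_11 = 58786.
X + Y = 2674440 + 58786 = 2733226.

2733226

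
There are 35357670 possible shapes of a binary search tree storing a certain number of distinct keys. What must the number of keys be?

16

Binary search tree shapes on n keys are counted by C_n. Since C_16 = 35357670, the index is 16.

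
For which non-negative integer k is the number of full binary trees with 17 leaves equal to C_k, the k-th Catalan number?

16

A full binary tree with L leaves has L−1 internal nodes and is counted by C_{L−1}; L = 17 gives C_16.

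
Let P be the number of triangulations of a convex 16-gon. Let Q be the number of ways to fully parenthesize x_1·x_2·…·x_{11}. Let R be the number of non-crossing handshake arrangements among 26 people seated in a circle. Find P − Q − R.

A convex 16-gon is triangulated into 14 triangles, and the number of such triangulations is the Catalan number C_{16−2} = C_14. So P = C_14 = 2674440.
Parenthesizations of m factors correspond to full binary trees with m leaves, counted by C_{m−1}; m = 11 gives C_10. So Q = C_10 = 16796.
Non-crossing handshake pairings of 2n people are counted by C_n; 26 people gives n = 13. So R = C_13 = 742900.
P − Q − R = 2674440 − 16796 − 742900 = 1914744.

1914744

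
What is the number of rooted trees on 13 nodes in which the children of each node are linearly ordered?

Rooted ordered (plane) trees on m nodes have m−1 edges and are counted by C_{m−1}; m = 13 gives C_12.
C_12 = 208012.

208012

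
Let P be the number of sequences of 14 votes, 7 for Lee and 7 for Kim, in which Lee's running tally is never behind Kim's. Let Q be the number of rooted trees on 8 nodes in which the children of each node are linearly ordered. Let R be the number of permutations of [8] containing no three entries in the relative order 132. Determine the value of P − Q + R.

Reading a vote for the leader as '(' and for the other as ')' turns such a sequence into a balanced string of 7 pairs, so the count is C_7. So P = C_7 = 429.
A rooted plane tree on 8 nodes has 7 edges, and such trees are counted by C_7. So Q = C_7 = 429.
Permutations of [n] avoiding any single length-3 pattern are counted by C_n; here n = 8. So R = C_8 = 1430.
P − Q + R = 429 − 429 + 1430 = 1430.

1430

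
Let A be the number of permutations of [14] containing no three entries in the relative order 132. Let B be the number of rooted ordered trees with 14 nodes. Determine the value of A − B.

1931540

For any fixed pattern of length 3, the pattern-avoiding permutations of [14] number C_14. So A = C_14 = 2674440.
A rooted plane tree on 14 nodes has 13 edges, and such trees are counted by C_13. So B = C_13 = 742900.
A − B = 2674440 − 742900 = 1931540.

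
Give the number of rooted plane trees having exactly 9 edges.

4862

A rooted plane tree with 9 edges has 10 nodes, and the count is C_9.
C_9 = 4862.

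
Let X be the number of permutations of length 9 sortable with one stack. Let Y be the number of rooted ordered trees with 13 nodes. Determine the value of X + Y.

By Knuth's characterisation, the stack-sortable permutations of length 9 are the 231-avoiders, numbering C_9. So X = C_9 = 4862.
A rooted plane tree on 13 nodes has 12 edges, and such trees are counted by C_12. So Y = C_12 = 208012.
X + Y = 4862 + 208012 = 212874.

212874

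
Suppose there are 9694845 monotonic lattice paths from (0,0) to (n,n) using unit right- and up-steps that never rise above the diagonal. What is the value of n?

15

Such diagonal-avoiding paths in an n×n grid are counted by C_n. Since C_15 = 9694845, the index is 15.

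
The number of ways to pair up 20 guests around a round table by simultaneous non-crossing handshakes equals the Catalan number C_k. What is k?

Non-crossing handshake pairings of 2n people are counted by C_n; 20 people gives n = 10.

10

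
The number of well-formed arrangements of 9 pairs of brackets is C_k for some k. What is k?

9

A balanced arrangement of 9 bracket pairs is a Dyck word of semilength 9, so the count is C_9.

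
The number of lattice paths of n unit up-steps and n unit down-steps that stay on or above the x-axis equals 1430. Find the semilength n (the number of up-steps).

8

Dyck paths of semilength n are counted by C_n; 1430 = C_8.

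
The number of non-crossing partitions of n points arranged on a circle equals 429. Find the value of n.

7

Non-crossing partitions of [n] are counted by C_n; 429 = C_7.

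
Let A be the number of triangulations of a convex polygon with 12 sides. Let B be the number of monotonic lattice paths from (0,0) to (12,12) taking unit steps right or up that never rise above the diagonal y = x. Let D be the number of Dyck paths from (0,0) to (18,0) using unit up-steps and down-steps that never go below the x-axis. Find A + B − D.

219946

Triangulations of a convex m-gon are counted by C_{m−2}; with m = 12 this is C_10. So A = C_10 = 16796.
Monotone paths in an n×n grid that stay weakly below the diagonal are counted by C_n; here n = 12. So B = C_12 = 208012.
Dyck paths of semilength n (length 2n) are counted by C_n; here n = 9. So D = C_9 = 4862.
A + B − D = 16796 + 208012 − 4862 = 219946.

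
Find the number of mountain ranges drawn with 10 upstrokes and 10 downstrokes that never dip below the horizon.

Dyck paths of semilength n (length 2n) are counted by C_n; here n = 10.
C_10 = C_9 · 2(2·9+1)/(9+2) = 4862 · 38/11 = 16796.

16796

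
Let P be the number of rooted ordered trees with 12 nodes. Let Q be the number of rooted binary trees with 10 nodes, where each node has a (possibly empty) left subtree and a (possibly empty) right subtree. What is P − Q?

41990

Rooted ordered (plane) trees on m nodes have m−1 edges and are counted by C_{m−1}; m = 12 gives C_11. So P = C_11 = 58786.
Rooted binary trees with 10 nodes (each child slot possibly empty) number C_10. So Q = C_10 = 16796.
P − Q = 58786 − 16796 = 41990.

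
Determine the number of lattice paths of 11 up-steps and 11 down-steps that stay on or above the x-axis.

58786

Dyck paths of semilength n (length 2n) are counted by C_n; here n = 11.
C_11 = C(22,11)/12 = 705432/12 = 58786.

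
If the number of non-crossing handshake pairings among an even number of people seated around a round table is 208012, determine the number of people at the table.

Non-crossing handshake pairings of 2n people are counted by C_n. Since C_12 = 208012, the index is 12.
So n = 12, and there are 2n = 24 people.

24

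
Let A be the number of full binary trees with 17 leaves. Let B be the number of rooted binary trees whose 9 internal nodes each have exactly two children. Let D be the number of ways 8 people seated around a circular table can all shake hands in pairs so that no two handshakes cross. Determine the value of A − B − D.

35352794

A full binary tree with L leaves has L−1 internal nodes and is counted by C_{L−1}; L = 17 gives C_16. So A = C_16 = 35357670.
Full binary trees with n internal nodes are counted by C_n; here n = 9. So B = C_9 = 4862.
Non-crossing handshake pairings of 2n people are counted by C_n; 8 people gives n = 4. So D = C_4 = 14.
A − B − D = 35357670 − 4862 − 14 = 35352794.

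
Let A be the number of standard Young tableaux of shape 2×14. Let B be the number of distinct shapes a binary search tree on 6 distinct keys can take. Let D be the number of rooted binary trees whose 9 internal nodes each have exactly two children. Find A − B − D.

2669446

By the hook-length formula (or a Dyck-path bijection), SYT of shape 2×14 number C_14. So A = C_14 = 2674440.
Binary trees (left/right distinguished) on n nodes are counted by C_n; here n = 6. So B = C_6 = 132.
The number of full binary trees on 9 internal nodes is the Catalan number C_9. So D = C_9 = 4862.
A − B − D = 2674440 − 132 − 4862 = 2669446.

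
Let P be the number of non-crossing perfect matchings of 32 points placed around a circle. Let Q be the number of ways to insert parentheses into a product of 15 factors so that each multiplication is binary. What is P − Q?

32683230

Pairing 32 circle points by 16 non-crossing chords gives C_16 matchings. So P = C_16 = 35357670.
Ways to associate a product of 15 factors correspond to binary trees on 15 leaves, so the count is C_14. So Q = C_14 = 2674440.
P − Q = 35357670 − 2674440 = 32683230.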